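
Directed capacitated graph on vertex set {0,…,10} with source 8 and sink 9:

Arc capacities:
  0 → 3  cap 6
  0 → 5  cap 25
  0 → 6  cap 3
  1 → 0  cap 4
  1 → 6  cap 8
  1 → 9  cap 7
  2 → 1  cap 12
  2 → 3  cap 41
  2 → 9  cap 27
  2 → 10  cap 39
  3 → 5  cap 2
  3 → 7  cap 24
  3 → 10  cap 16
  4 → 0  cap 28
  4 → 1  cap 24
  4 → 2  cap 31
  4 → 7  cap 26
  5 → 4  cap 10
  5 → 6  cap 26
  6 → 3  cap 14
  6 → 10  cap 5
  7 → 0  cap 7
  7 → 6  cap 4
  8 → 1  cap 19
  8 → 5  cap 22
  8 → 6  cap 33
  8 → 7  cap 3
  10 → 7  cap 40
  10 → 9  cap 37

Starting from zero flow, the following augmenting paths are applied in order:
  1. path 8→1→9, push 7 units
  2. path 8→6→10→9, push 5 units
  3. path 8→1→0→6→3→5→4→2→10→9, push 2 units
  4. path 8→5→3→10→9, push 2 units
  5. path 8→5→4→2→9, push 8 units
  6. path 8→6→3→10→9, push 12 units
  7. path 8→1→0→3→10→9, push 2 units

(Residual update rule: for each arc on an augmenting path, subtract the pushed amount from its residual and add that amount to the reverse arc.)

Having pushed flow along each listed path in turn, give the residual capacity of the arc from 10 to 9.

after path 1 (8→1→9, push 7): res(10,9)=37
after path 2 (8→6→10→9, push 5): res(10,9)=32
after path 3 (8→1→0→6→3→5→4→2→10→9, push 2): res(10,9)=30
after path 4 (8→5→3→10→9, push 2): res(10,9)=28
after path 5 (8→5→4→2→9, push 8): res(10,9)=28
after path 6 (8→6→3→10→9, push 12): res(10,9)=16
after path 7 (8→1→0→3→10→9, push 2): res(10,9)=14

Residual capacity of (10,9): 14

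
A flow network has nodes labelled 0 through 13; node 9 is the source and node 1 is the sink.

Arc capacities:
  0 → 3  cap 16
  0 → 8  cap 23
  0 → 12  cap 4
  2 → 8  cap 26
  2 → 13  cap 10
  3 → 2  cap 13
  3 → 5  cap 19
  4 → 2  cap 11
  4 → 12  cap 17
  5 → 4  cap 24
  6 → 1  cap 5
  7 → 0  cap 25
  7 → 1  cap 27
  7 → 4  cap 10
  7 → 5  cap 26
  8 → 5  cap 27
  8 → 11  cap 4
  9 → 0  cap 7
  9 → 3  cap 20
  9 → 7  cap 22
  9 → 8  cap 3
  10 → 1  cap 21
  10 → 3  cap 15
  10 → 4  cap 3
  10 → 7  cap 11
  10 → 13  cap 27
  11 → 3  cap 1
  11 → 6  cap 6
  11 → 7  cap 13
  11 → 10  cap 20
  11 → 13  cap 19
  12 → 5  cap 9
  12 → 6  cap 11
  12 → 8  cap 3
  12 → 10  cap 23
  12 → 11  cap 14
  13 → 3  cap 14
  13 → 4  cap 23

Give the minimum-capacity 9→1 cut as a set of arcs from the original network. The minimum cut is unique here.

Min-cut arcs: {(0,12), (4,12), (8,11), (9,7)} (total capacity 47)

augment #1: 9→7→1 push 22
augment #2: 9→0→12→6→1 push 4
augment #3: 9→8→11→6→1 push 1
augment #4: 9→8→11→7→1 push 2
augment #5: 9→0→8→11→7→1 push 1
augment #6: 9→3→5→4→12→10→1 push 17
max flow = 47; residual-reachable set from 9 gives S-side
cut edges (S→T): {(0,12), (4,12), (8,11), (9,7)} total cap 47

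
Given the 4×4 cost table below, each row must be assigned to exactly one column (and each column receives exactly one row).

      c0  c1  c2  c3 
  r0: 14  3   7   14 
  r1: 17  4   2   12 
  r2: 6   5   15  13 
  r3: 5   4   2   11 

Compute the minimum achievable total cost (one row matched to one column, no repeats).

optimal assignment: row0→col1 (cost 3), row1→col2 (cost 2), row2→col0 (cost 6), row3→col3 (cost 11)
total = 3 + 2 + 6 + 11 = 22

Minimum assignment cost: 22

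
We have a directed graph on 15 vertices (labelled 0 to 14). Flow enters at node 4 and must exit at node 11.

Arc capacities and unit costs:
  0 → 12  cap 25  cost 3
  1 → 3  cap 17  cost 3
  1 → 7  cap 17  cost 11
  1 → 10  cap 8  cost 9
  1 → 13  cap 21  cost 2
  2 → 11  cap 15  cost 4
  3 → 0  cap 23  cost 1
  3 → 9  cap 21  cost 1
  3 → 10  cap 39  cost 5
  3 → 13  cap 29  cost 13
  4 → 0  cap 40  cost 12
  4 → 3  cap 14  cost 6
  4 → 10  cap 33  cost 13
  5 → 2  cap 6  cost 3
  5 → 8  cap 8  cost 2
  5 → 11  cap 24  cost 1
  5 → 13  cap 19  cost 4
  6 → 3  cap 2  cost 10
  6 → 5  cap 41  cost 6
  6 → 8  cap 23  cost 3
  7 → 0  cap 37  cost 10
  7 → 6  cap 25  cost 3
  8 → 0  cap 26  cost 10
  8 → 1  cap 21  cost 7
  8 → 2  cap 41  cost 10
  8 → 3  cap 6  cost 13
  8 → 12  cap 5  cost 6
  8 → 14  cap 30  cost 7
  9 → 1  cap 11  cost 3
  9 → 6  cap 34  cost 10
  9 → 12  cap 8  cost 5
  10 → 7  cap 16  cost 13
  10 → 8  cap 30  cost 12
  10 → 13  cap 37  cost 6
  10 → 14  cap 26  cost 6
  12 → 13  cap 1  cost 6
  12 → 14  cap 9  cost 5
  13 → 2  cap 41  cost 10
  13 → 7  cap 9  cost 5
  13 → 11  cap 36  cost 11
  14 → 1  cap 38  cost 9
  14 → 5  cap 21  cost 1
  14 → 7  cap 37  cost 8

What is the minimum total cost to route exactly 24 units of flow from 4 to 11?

shortest-cost path #1: 4→3→0→12→14→5→11 push 9 @ unit cost 17 (adds 153)
shortest-cost path #2: 4→3→10→14→5→11 push 5 @ unit cost 19 (adds 95)
shortest-cost path #3: 4→10→14→5→11 push 7 @ unit cost 21 (adds 147)
shortest-cost path #4: 4→10→3→9→1→13→11 push 3 @ unit cost 25 (adds 75)
total cost = 470

Minimum cost for 24 units: 470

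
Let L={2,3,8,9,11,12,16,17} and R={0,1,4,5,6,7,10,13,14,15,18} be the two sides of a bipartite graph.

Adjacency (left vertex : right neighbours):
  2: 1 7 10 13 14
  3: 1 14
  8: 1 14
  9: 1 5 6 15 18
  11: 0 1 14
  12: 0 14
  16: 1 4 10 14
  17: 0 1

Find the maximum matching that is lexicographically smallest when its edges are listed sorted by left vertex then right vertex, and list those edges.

|M| = 6 (so the lex-smallest maximum matching has 6 edges)
process left vertices in ascending order; for each, take the smallest-labelled available neighbour that still permits 6 edges overall, or leave it unmatched if none does
lex-smallest matching: {2-7, 3-1, 8-14, 9-5, 11-0, 16-4}

Lex-smallest maximum matching: {(2,7), (3,1), (8,14), (9,5), (11,0), (16,4)}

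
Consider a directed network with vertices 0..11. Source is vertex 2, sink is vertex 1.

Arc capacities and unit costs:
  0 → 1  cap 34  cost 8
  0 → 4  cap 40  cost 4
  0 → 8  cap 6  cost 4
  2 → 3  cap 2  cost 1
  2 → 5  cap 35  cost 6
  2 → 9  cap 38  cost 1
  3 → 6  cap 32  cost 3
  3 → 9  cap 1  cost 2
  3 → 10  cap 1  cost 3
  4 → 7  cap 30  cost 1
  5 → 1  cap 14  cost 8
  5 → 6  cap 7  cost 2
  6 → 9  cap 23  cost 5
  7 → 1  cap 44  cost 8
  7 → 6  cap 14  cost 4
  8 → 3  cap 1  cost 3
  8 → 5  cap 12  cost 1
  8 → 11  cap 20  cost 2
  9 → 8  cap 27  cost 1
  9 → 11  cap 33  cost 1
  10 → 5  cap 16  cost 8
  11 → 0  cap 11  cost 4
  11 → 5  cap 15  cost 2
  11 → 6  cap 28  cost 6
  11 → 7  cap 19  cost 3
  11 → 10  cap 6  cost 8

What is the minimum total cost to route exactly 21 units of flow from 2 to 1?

Minimum cost for 21 units: 247

shortest-cost path #1: 2→9→8→5→1 push 12 @ unit cost 11 (adds 132)
shortest-cost path #2: 2→9→11→5→1 push 2 @ unit cost 12 (adds 24)
shortest-cost path #3: 2→9→11→7→1 push 7 @ unit cost 13 (adds 91)
total cost = 247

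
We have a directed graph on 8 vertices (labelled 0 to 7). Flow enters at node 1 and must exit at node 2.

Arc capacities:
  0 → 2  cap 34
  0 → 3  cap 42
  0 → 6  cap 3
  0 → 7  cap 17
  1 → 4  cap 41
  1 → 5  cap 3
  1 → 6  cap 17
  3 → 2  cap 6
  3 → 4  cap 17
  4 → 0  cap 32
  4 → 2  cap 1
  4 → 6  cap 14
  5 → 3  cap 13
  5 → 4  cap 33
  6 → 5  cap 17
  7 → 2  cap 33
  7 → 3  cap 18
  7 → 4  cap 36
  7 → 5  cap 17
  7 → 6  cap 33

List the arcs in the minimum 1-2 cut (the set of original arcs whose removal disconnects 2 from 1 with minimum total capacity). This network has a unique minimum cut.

Min-cut arcs: {(3,2), (4,0), (4,2)} (total capacity 39)

augment #1: 1→4→2 push 1
augment #2: 1→4→0→2 push 32
augment #3: 1→5→3→2 push 3
augment #4: 1→6→5→3→2 push 3
max flow = 39; residual-reachable set from 1 gives S-side
cut edges (S→T): {(3,2), (4,0), (4,2)} total cap 39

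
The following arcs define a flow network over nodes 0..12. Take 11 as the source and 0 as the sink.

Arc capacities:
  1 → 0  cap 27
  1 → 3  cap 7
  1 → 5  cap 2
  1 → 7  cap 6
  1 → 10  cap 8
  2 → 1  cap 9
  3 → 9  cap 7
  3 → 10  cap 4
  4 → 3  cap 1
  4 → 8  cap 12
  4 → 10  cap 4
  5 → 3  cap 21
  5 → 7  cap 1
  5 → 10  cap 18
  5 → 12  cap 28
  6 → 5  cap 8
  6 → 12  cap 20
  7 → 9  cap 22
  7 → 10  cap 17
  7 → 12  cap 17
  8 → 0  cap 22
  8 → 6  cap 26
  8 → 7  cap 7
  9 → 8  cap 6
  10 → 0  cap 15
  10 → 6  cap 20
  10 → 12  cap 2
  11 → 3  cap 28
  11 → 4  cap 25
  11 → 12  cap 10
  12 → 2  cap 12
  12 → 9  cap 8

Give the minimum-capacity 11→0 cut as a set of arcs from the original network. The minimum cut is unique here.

Min-cut arcs: {(2,1), (3,10), (4,8), (4,10), (9,8)} (total capacity 35)

augment #1: 11→3→10→0 push 4
augment #2: 11→4→8→0 push 12
augment #3: 11→4→10→0 push 4
augment #4: 11→3→9→8→0 push 6
augment #5: 11→12→2→1→0 push 9
max flow = 35; residual-reachable set from 11 gives S-side
cut edges (S→T): {(2,1), (3,10), (4,8), (4,10), (9,8)} total cap 35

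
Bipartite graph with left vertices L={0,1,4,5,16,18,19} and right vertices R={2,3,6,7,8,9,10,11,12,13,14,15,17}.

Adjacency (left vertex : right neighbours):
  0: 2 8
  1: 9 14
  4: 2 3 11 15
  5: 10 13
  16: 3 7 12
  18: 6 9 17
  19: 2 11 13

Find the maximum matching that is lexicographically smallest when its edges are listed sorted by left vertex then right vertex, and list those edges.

Lex-smallest maximum matching: {(0,2), (1,9), (4,3), (5,10), (16,7), (18,6), (19,11)}

|M| = 7 (so the lex-smallest maximum matching has 7 edges)
process left vertices in ascending order; for each, take the smallest-labelled available neighbour that still permits 7 edges overall, or leave it unmatched if none does
lex-smallest matching: {0-2, 1-9, 4-3, 5-10, 16-7, 18-6, 19-11}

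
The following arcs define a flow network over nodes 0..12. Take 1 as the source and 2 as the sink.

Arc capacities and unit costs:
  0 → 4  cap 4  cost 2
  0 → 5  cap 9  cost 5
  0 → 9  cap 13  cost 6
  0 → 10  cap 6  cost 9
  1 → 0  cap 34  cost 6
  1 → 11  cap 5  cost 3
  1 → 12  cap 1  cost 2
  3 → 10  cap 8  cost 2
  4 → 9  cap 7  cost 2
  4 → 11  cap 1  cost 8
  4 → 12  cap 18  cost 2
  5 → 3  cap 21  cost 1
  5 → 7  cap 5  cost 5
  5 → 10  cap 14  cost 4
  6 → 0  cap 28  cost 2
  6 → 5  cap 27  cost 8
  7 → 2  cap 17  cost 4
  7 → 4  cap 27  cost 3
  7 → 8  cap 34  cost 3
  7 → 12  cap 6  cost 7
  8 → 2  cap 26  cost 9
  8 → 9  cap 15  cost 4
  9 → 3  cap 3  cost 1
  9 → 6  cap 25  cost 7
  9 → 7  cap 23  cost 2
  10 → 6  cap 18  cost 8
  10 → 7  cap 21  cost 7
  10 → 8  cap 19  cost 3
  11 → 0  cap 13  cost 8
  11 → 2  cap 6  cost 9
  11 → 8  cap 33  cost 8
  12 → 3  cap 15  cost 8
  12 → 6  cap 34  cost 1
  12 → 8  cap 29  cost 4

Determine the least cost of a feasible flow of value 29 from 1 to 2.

Minimum cost for 29 units: 529

shortest-cost path #1: 1→11→2 push 5 @ unit cost 12 (adds 60)
shortest-cost path #2: 1→12→8→2 push 1 @ unit cost 15 (adds 15)
shortest-cost path #3: 1→0→4→9→7→2 push 4 @ unit cost 16 (adds 64)
shortest-cost path #4: 1→0→9→7→2 push 13 @ unit cost 18 (adds 234)
shortest-cost path #5: 1→0→5→3→10→8→2 push 6 @ unit cost 26 (adds 156)
total cost = 529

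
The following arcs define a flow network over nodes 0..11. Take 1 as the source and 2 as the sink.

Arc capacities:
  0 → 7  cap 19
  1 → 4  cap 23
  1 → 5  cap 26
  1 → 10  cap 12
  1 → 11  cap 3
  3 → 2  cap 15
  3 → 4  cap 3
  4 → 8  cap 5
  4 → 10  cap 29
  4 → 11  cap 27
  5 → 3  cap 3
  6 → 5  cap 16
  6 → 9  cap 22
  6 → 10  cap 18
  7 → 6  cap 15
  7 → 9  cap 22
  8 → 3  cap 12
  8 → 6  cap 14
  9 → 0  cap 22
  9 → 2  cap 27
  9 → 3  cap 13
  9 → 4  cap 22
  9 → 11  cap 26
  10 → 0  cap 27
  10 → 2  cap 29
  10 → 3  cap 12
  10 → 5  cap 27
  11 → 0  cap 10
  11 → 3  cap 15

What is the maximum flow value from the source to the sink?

Maximum flow value: 41

augment #1: 1→10→2 bottleneck 12, total now 12
augment #2: 1→4→10→2 bottleneck 17, total now 29
augment #3: 1→5→3→2 bottleneck 3, total now 32
augment #4: 1→11→3→2 bottleneck 3, total now 35
augment #5: 1→4→8→3→2 bottleneck 5, total now 40
augment #6: 1→4→10→3→2 bottleneck 1, total now 41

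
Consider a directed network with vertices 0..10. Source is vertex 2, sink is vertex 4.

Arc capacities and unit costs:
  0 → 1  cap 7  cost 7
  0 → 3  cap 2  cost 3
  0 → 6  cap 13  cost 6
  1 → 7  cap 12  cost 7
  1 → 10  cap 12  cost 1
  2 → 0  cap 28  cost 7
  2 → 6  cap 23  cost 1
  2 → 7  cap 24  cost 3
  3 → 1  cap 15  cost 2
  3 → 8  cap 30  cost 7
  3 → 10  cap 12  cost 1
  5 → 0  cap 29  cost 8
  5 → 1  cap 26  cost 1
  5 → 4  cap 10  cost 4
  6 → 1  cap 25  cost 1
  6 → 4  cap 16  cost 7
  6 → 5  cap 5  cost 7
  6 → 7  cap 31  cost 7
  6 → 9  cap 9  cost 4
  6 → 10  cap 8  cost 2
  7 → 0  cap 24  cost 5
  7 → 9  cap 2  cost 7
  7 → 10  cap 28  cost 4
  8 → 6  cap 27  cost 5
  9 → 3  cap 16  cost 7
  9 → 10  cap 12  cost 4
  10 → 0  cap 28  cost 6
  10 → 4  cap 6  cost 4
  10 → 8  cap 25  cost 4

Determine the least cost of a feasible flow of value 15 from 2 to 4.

shortest-cost path #1: 2→6→10→4 push 6 @ unit cost 7 (adds 42)
shortest-cost path #2: 2→6→4 push 9 @ unit cost 8 (adds 72)
total cost = 114

Minimum cost for 15 units: 114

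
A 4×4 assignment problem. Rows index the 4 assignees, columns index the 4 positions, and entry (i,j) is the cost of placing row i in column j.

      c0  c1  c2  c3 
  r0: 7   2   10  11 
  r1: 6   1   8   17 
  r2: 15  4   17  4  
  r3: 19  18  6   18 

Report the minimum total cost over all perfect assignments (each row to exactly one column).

one of 2 optimal assignments: row0→col0 (cost 7), row1→col1 (cost 1), row2→col3 (cost 4), row3→col2 (cost 6)
total = 7 + 1 + 4 + 6 = 18

Minimum assignment cost: 18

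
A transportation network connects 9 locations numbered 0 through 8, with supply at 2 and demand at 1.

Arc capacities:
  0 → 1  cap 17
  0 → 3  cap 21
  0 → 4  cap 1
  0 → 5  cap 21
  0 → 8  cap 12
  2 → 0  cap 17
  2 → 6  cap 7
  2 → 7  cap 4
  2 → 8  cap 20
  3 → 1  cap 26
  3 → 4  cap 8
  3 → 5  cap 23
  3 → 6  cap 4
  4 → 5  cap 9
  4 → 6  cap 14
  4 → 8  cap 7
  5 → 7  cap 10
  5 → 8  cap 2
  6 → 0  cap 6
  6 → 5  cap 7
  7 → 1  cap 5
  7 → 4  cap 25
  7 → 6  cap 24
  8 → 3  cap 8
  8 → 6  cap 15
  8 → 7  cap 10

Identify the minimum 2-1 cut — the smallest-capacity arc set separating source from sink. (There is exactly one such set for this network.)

augment #1: 2→0→1 push 17
augment #2: 2→7→1 push 4
augment #3: 2→8→3→1 push 8
augment #4: 2→8→7→1 push 1
augment #5: 2→6→0→3→1 push 6
max flow = 36; residual-reachable set from 2 gives S-side
cut edges (S→T): {(2,0), (6,0), (7,1), (8,3)} total cap 36

Min-cut arcs: {(2,0), (6,0), (7,1), (8,3)} (total capacity 36)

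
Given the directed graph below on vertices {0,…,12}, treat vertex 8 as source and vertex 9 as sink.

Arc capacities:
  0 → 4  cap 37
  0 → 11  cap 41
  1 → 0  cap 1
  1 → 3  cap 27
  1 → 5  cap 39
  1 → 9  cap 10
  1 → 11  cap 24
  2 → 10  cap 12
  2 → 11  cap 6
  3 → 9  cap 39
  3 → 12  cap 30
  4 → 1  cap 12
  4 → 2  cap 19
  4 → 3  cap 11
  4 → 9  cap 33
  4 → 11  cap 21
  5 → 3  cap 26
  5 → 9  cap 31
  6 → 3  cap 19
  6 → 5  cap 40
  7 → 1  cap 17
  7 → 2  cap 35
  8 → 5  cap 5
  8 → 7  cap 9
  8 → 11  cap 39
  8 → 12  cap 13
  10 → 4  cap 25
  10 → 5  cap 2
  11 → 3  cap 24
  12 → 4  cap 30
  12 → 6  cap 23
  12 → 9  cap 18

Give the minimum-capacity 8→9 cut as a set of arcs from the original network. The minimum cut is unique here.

Min-cut arcs: {(8,5), (8,7), (8,12), (11,3)} (total capacity 51)

augment #1: 8→5→9 push 5
augment #2: 8→12→9 push 13
augment #3: 8→7→1→9 push 9
augment #4: 8→11→3→9 push 24
max flow = 51; residual-reachable set from 8 gives S-side
cut edges (S→T): {(8,5), (8,7), (8,12), (11,3)} total cap 51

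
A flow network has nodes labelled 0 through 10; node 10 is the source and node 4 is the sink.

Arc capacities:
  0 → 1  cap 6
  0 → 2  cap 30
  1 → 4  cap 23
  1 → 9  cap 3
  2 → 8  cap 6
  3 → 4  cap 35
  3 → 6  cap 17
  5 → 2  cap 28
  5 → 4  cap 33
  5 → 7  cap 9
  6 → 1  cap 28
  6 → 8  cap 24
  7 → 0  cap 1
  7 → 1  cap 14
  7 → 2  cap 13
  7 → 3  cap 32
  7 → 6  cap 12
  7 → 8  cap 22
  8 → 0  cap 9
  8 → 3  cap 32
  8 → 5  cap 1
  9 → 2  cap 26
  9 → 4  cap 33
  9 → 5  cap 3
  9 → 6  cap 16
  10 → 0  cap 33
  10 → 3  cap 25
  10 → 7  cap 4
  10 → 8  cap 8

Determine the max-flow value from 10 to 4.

Maximum flow value: 49

augment #1: 10→3→4 bottleneck 25, total now 25
augment #2: 10→0→1→4 bottleneck 6, total now 31
augment #3: 10→7→1→4 bottleneck 4, total now 35
augment #4: 10→8→3→4 bottleneck 8, total now 43
augment #5: 10→0→2→8→3→4 bottleneck 2, total now 45
augment #6: 10→0→2→8→5→4 bottleneck 1, total now 46
augment #7: 10→0→2→8→3→6→1→4 bottleneck 3, total now 49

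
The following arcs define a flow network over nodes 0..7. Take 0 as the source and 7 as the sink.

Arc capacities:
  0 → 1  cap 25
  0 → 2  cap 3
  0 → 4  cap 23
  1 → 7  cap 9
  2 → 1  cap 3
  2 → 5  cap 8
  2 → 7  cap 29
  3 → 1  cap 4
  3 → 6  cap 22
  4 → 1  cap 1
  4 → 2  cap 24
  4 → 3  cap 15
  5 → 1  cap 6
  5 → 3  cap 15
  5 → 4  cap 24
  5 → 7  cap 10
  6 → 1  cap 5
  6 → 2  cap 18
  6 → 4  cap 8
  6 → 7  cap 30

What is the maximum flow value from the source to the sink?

augment #1: 0→1→7 bottleneck 9, total now 9
augment #2: 0→2→7 bottleneck 3, total now 12
augment #3: 0→4→2→7 bottleneck 23, total now 35

Maximum flow value: 35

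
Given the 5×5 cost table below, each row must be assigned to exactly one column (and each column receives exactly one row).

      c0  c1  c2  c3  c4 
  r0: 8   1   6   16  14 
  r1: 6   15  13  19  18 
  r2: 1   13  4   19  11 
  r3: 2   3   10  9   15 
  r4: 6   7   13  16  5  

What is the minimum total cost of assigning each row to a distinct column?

Minimum assignment cost: 25

optimal assignment: row0→col1 (cost 1), row1→col0 (cost 6), row2→col2 (cost 4), row3→col3 (cost 9), row4→col4 (cost 5)
total = 1 + 6 + 4 + 9 + 5 = 25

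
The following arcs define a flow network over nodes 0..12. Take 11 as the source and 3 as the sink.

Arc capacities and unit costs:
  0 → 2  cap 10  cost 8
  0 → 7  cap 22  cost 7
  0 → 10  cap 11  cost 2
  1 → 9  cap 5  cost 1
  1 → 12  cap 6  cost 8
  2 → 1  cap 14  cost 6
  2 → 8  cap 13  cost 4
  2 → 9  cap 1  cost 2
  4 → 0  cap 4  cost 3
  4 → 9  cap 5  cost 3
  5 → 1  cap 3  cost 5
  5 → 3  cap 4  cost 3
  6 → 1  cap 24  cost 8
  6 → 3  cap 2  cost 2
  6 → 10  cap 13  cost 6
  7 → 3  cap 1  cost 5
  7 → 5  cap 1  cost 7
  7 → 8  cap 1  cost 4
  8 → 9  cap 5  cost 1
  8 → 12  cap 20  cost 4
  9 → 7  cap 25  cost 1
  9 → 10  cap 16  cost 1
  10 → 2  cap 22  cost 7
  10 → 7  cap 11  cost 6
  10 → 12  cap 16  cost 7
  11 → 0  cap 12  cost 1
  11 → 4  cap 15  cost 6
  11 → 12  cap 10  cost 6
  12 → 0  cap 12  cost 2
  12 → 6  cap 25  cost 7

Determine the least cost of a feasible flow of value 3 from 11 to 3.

Minimum cost for 3 units: 43

shortest-cost path #1: 11→0→7→3 push 1 @ unit cost 13 (adds 13)
shortest-cost path #2: 11→12→6→3 push 2 @ unit cost 15 (adds 30)
total cost = 43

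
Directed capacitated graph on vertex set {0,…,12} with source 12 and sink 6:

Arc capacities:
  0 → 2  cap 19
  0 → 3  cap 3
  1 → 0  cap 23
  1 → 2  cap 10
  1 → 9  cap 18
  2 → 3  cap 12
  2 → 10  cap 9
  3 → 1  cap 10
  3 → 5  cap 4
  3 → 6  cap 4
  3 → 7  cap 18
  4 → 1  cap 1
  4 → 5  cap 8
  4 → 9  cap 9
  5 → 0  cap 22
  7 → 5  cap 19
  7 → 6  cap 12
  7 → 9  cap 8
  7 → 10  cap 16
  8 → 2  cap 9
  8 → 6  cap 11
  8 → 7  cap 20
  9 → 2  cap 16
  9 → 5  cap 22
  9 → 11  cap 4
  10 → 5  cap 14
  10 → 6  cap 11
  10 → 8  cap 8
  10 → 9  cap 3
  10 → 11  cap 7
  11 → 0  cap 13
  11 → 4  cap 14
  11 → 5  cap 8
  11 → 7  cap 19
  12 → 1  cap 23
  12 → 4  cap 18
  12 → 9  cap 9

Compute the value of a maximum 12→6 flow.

augment #1: 12→1→0→3→6 bottleneck 3, total now 3
augment #2: 12→1→2→3→6 bottleneck 1, total now 4
augment #3: 12→1→2→10→6 bottleneck 9, total now 13
augment #4: 12→9→11→7→6 bottleneck 4, total now 17
augment #5: 12→9→2→3→7→6 bottleneck 5, total now 22
augment #6: 12→1→0→2→3→7→6 bottleneck 3, total now 25
augment #7: 12→1→0→2→3→7→10→6 bottleneck 2, total now 27
augment #8: 12→1→0→2→3→7→10→8→6 bottleneck 1, total now 28

Maximum flow value: 28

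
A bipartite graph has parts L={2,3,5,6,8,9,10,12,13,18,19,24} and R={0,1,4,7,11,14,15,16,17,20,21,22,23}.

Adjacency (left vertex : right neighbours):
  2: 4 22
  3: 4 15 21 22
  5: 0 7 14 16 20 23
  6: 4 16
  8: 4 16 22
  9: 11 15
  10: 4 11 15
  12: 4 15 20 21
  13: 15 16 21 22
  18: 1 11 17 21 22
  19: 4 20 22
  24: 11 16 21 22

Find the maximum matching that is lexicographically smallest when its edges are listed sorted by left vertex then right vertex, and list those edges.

Lex-smallest maximum matching: {(2,4), (3,15), (5,0), (6,16), (8,22), (9,11), (12,20), (13,21), (18,1)}

|M| = 9 (so the lex-smallest maximum matching has 9 edges)
process left vertices in ascending order; for each, take the smallest-labelled available neighbour that still permits 9 edges overall, or leave it unmatched if none does
lex-smallest matching: {2-4, 3-15, 5-0, 6-16, 8-22, 9-11, 12-20, 13-21, 18-1}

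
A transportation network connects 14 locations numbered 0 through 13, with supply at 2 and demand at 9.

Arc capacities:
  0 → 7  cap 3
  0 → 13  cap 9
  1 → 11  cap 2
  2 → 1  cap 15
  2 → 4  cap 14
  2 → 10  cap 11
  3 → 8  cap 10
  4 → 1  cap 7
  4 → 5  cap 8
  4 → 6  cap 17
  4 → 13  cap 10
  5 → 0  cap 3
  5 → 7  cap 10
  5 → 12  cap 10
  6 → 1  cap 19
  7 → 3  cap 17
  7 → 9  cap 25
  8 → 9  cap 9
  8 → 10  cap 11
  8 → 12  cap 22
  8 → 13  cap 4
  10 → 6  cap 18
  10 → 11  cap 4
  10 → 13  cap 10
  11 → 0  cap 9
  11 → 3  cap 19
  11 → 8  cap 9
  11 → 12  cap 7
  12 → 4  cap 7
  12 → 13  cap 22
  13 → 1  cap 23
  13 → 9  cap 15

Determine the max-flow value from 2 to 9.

augment #1: 2→4→13→9 bottleneck 10, total now 10
augment #2: 2→10→13→9 bottleneck 5, total now 15
augment #3: 2→1→11→8→9 bottleneck 2, total now 17
augment #4: 2→4→5→7→9 bottleneck 4, total now 21
augment #5: 2→10→11→8→9 bottleneck 4, total now 25
augment #6: 2→10→13→4→5→7→9 bottleneck 2, total now 27

Maximum flow value: 27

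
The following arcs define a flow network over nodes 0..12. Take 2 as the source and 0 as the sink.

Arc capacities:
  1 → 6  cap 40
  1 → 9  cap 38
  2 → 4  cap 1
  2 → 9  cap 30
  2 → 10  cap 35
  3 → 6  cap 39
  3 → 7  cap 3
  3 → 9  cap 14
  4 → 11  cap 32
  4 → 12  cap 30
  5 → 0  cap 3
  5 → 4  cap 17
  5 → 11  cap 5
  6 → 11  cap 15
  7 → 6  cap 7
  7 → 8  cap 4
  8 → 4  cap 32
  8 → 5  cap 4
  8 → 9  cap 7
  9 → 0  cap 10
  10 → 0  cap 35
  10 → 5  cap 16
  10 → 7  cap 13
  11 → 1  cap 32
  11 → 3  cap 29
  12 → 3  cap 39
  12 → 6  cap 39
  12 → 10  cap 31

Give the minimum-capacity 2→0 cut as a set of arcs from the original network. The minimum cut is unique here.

Min-cut arcs: {(2,4), (2,10), (9,0)} (total capacity 46)

augment #1: 2→9→0 push 10
augment #2: 2→10→0 push 35
augment #3: 2→4→12→10→5→0 push 1
max flow = 46; residual-reachable set from 2 gives S-side
cut edges (S→T): {(2,4), (2,10), (9,0)} total cap 46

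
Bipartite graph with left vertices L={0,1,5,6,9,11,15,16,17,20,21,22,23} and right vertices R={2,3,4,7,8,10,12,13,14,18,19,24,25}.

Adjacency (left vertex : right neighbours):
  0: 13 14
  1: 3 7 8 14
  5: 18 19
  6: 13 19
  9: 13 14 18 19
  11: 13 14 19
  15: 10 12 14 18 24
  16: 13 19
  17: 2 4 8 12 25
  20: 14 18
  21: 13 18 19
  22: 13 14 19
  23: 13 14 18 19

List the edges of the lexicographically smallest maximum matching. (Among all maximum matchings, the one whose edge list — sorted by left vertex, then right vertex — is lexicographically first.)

Lex-smallest maximum matching: {(0,13), (1,3), (5,18), (6,19), (9,14), (15,10), (17,2)}

|M| = 7 (so the lex-smallest maximum matching has 7 edges)
process left vertices in ascending order; for each, take the smallest-labelled available neighbour that still permits 7 edges overall, or leave it unmatched if none does
lex-smallest matching: {0-13, 1-3, 5-18, 6-19, 9-14, 15-10, 17-2}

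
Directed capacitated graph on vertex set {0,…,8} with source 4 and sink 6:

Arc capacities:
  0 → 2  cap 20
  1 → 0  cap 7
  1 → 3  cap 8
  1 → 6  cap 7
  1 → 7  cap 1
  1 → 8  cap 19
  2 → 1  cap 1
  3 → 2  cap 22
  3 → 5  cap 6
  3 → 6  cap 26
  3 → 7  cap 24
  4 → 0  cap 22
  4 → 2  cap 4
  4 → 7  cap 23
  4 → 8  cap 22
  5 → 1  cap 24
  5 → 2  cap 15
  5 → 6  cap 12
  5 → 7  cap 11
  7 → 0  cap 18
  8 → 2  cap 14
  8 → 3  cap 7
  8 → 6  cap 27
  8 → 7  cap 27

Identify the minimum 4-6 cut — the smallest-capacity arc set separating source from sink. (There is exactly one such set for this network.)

Min-cut arcs: {(2,1), (4,8)} (total capacity 23)

augment #1: 4→8→6 push 22
augment #2: 4→2→1→6 push 1
max flow = 23; residual-reachable set from 4 gives S-side
cut edges (S→T): {(2,1), (4,8)} total cap 23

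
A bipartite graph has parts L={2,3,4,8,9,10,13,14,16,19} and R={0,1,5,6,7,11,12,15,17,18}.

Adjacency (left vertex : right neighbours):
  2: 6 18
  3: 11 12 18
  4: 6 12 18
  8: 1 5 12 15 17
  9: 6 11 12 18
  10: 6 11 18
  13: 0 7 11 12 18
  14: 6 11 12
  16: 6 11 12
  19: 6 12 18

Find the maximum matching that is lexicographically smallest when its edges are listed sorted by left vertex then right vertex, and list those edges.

|M| = 6 (so the lex-smallest maximum matching has 6 edges)
process left vertices in ascending order; for each, take the smallest-labelled available neighbour that still permits 6 edges overall, or leave it unmatched if none does
lex-smallest matching: {2-6, 3-11, 4-12, 8-1, 9-18, 13-0}

Lex-smallest maximum matching: {(2,6), (3,11), (4,12), (8,1), (9,18), (13,0)}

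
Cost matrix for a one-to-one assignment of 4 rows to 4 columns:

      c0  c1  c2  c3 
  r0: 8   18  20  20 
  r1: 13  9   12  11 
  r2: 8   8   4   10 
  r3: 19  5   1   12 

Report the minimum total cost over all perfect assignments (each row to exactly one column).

Minimum assignment cost: 28

one of 3 optimal assignments: row0→col0 (cost 8), row1→col1 (cost 9), row2→col3 (cost 10), row3→col2 (cost 1)
total = 8 + 9 + 10 + 1 = 28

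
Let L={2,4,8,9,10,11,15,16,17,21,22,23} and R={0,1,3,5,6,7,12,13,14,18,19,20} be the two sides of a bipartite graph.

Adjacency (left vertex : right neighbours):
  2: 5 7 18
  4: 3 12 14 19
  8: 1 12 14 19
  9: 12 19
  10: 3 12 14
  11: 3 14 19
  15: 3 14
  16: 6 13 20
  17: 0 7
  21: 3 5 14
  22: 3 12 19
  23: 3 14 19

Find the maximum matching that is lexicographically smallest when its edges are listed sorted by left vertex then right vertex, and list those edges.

Lex-smallest maximum matching: {(2,7), (4,3), (8,1), (9,12), (10,14), (11,19), (16,6), (17,0), (21,5)}

|M| = 9 (so the lex-smallest maximum matching has 9 edges)
process left vertices in ascending order; for each, take the smallest-labelled available neighbour that still permits 9 edges overall, or leave it unmatched if none does
lex-smallest matching: {2-7, 4-3, 8-1, 9-12, 10-14, 11-19, 16-6, 17-0, 21-5}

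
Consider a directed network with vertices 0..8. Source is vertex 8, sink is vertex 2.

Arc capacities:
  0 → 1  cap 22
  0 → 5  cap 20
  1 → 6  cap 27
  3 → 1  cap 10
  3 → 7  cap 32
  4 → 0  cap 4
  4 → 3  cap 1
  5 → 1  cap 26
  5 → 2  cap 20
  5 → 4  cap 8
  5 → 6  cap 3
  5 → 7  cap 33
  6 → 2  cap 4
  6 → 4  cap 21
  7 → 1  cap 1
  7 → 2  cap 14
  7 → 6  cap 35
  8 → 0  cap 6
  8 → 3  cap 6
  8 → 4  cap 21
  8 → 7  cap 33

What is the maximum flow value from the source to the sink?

Maximum flow value: 28

augment #1: 8→7→2 bottleneck 14, total now 14
augment #2: 8→0→5→2 bottleneck 6, total now 20
augment #3: 8→7→6→2 bottleneck 4, total now 24
augment #4: 8→4→0→5→2 bottleneck 4, total now 28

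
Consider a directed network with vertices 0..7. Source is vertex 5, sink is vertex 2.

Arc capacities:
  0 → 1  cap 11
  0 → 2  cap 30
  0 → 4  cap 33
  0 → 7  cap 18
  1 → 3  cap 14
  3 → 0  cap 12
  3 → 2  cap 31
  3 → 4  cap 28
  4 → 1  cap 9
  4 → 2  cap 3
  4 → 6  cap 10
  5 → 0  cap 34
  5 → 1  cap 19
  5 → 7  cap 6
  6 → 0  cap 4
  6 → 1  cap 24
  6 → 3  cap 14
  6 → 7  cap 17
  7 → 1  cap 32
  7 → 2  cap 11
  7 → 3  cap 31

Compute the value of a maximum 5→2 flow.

Maximum flow value: 54

augment #1: 5→0→2 bottleneck 30, total now 30
augment #2: 5→7→2 bottleneck 6, total now 36
augment #3: 5→0→4→2 bottleneck 3, total now 39
augment #4: 5→0→7→2 bottleneck 1, total now 40
augment #5: 5→1→3→2 bottleneck 14, total now 54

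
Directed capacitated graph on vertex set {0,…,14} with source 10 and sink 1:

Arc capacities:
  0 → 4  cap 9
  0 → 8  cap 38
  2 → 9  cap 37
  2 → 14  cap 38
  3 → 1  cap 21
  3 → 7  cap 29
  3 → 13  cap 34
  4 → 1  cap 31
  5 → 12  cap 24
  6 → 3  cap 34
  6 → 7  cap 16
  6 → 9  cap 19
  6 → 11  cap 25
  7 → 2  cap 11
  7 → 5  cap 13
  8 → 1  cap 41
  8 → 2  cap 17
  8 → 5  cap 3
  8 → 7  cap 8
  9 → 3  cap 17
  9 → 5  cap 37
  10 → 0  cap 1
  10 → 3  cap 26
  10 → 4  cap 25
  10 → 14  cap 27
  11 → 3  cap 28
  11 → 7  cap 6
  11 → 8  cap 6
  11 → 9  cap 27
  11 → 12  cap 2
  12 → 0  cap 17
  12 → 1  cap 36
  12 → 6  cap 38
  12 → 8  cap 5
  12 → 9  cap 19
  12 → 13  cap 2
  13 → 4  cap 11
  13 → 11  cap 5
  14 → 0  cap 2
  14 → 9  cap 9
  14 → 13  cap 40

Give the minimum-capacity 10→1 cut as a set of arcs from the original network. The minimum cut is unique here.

Min-cut arcs: {(4,1), (10,0), (10,3), (13,11), (14,0), (14,9)} (total capacity 74)

augment #1: 10→3→1 push 21
augment #2: 10→4→1 push 25
augment #3: 10→0→4→1 push 1
augment #4: 10→3→13→4→1 push 5
augment #5: 10→14→0→8→1 push 2
augment #6: 10→14→9→5→12→1 push 9
augment #7: 10→14→13→11→8→1 push 5
augment #8: 10→14→13→4→0→8→1 push 1
augment #9: 10→14→13→3→7→5→12→1 push 5
max flow = 74; residual-reachable set from 10 gives S-side
cut edges (S→T): {(4,1), (10,0), (10,3), (13,11), (14,0), (14,9)} total cap 74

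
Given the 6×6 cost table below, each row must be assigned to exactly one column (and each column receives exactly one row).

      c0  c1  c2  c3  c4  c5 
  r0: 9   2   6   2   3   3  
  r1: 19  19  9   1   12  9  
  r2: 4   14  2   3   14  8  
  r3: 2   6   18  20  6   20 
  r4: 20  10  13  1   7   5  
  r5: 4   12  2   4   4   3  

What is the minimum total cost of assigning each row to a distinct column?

optimal assignment: row0→col1 (cost 2), row1→col3 (cost 1), row2→col2 (cost 2), row3→col0 (cost 2), row4→col5 (cost 5), row5→col4 (cost 4)
total = 2 + 1 + 2 + 2 + 5 + 4 = 16

Minimum assignment cost: 16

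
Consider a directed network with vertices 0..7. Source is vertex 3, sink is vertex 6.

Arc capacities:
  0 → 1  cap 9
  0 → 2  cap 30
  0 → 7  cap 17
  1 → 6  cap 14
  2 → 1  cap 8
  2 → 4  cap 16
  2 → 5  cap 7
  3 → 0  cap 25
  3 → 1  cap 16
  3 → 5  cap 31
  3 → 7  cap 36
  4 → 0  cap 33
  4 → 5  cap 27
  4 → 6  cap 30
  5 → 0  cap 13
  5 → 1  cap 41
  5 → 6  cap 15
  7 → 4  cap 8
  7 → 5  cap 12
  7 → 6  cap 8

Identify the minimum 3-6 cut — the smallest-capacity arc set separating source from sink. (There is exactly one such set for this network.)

augment #1: 3→1→6 push 14
augment #2: 3→5→6 push 15
augment #3: 3→7→6 push 8
augment #4: 3→7→4→6 push 8
augment #5: 3→0→2→4→6 push 16
max flow = 61; residual-reachable set from 3 gives S-side
cut edges (S→T): {(1,6), (2,4), (5,6), (7,4), (7,6)} total cap 61

Min-cut arcs: {(1,6), (2,4), (5,6), (7,4), (7,6)} (total capacity 61)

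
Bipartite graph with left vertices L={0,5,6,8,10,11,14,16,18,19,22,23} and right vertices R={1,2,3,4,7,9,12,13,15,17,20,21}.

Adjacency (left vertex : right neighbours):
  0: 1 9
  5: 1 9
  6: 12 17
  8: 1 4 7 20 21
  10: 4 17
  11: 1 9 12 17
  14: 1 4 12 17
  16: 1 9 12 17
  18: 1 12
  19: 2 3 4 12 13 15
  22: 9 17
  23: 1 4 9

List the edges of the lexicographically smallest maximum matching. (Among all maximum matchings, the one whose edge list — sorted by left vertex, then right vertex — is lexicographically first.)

Lex-smallest maximum matching: {(0,1), (5,9), (6,12), (8,7), (10,4), (11,17), (19,2)}

|M| = 7 (so the lex-smallest maximum matching has 7 edges)
process left vertices in ascending order; for each, take the smallest-labelled available neighbour that still permits 7 edges overall, or leave it unmatched if none does
lex-smallest matching: {0-1, 5-9, 6-12, 8-7, 10-4, 11-17, 19-2}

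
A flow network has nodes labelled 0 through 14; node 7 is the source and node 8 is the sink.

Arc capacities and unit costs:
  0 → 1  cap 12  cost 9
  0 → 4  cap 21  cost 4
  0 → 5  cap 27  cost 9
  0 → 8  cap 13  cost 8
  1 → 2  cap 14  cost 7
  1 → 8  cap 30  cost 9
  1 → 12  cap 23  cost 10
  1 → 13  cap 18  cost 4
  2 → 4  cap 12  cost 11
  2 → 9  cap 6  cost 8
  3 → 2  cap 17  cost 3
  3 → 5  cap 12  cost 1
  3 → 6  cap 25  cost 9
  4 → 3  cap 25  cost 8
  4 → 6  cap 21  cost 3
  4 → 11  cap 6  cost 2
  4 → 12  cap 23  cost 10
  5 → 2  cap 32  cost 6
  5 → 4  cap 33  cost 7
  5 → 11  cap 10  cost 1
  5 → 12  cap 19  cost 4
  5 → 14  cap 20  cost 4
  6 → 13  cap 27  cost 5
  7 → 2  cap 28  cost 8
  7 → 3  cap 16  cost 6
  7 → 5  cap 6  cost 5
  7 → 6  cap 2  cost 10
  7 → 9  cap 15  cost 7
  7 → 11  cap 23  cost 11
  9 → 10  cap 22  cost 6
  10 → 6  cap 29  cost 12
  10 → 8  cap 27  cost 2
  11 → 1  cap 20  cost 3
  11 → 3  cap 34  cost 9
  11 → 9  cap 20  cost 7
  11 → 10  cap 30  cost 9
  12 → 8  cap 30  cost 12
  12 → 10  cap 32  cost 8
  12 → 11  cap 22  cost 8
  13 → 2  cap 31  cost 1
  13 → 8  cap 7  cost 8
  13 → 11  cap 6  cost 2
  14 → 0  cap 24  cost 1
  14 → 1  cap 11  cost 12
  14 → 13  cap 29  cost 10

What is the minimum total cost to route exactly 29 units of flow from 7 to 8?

Minimum cost for 29 units: 483

shortest-cost path #1: 7→9→10→8 push 15 @ unit cost 15 (adds 225)
shortest-cost path #2: 7→5→11→10→8 push 6 @ unit cost 17 (adds 102)
shortest-cost path #3: 7→3→5→11→10→8 push 4 @ unit cost 19 (adds 76)
shortest-cost path #4: 7→3→5→14→0→8 push 4 @ unit cost 20 (adds 80)
total cost = 483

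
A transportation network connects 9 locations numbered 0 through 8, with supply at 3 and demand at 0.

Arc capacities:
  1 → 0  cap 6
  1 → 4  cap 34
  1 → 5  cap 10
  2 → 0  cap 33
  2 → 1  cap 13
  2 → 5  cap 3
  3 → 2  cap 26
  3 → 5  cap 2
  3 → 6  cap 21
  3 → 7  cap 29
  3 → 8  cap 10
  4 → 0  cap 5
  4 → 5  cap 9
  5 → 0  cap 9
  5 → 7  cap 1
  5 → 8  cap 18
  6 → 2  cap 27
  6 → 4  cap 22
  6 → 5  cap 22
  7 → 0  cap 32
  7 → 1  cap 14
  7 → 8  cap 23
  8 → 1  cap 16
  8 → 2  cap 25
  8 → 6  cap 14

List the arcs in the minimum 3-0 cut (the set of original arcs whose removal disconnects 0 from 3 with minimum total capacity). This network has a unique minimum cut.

augment #1: 3→2→0 push 26
augment #2: 3→5→0 push 2
augment #3: 3→7→0 push 29
augment #4: 3→6→2→0 push 7
augment #5: 3→6→4→0 push 5
augment #6: 3→6→5→0 push 7
augment #7: 3→8→1→0 push 6
augment #8: 3→6→5→7→0 push 1
max flow = 83; residual-reachable set from 3 gives S-side
cut edges (S→T): {(1,0), (2,0), (3,7), (4,0), (5,0), (5,7)} total cap 83

Min-cut arcs: {(1,0), (2,0), (3,7), (4,0), (5,0), (5,7)} (total capacity 83)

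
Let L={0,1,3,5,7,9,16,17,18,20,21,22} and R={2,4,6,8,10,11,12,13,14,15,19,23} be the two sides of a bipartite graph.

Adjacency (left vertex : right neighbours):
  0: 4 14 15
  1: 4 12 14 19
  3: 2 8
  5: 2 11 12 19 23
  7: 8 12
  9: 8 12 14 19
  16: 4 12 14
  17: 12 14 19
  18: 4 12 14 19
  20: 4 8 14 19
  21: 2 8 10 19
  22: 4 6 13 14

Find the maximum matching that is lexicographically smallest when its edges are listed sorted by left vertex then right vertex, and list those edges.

Lex-smallest maximum matching: {(0,15), (1,4), (3,2), (5,11), (7,8), (9,12), (16,14), (17,19), (21,10), (22,6)}

|M| = 10 (so the lex-smallest maximum matching has 10 edges)
process left vertices in ascending order; for each, take the smallest-labelled available neighbour that still permits 10 edges overall, or leave it unmatched if none does
lex-smallest matching: {0-15, 1-4, 3-2, 5-11, 7-8, 9-12, 16-14, 17-19, 21-10, 22-6}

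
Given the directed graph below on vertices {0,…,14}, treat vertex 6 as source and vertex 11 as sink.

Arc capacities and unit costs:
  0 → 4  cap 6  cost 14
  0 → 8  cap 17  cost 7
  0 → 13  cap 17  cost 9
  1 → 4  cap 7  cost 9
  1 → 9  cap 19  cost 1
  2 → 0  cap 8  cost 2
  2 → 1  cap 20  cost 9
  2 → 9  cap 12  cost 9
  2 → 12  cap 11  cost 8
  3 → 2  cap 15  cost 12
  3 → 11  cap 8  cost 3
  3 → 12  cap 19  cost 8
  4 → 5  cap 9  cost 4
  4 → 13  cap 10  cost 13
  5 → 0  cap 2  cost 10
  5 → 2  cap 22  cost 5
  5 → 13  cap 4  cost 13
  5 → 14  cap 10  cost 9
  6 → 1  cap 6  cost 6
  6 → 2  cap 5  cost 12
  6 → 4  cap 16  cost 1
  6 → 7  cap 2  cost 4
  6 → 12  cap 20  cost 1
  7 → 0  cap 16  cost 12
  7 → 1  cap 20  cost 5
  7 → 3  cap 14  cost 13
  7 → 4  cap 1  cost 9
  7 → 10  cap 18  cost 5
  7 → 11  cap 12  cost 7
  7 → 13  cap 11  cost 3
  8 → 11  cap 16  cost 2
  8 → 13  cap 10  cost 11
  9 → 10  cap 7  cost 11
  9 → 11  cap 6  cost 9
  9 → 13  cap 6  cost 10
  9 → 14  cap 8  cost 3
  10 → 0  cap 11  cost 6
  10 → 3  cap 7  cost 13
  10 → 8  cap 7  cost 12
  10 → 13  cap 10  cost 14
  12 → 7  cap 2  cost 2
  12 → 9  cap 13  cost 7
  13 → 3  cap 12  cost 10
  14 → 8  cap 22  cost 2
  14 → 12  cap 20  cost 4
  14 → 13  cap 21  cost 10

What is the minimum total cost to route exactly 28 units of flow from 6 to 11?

Minimum cost for 28 units: 456

shortest-cost path #1: 6→12→7→11 push 2 @ unit cost 10 (adds 20)
shortest-cost path #2: 6→7→11 push 2 @ unit cost 11 (adds 22)
shortest-cost path #3: 6→1→9→14→8→11 push 6 @ unit cost 14 (adds 84)
shortest-cost path #4: 6→12→9→14→8→11 push 2 @ unit cost 15 (adds 30)
shortest-cost path #5: 6→12→9→11 push 6 @ unit cost 17 (adds 102)
shortest-cost path #6: 6→4→5→14→8→11 push 8 @ unit cost 18 (adds 144)
shortest-cost path #7: 6→4→13→3→11 push 2 @ unit cost 27 (adds 54)
total cost = 456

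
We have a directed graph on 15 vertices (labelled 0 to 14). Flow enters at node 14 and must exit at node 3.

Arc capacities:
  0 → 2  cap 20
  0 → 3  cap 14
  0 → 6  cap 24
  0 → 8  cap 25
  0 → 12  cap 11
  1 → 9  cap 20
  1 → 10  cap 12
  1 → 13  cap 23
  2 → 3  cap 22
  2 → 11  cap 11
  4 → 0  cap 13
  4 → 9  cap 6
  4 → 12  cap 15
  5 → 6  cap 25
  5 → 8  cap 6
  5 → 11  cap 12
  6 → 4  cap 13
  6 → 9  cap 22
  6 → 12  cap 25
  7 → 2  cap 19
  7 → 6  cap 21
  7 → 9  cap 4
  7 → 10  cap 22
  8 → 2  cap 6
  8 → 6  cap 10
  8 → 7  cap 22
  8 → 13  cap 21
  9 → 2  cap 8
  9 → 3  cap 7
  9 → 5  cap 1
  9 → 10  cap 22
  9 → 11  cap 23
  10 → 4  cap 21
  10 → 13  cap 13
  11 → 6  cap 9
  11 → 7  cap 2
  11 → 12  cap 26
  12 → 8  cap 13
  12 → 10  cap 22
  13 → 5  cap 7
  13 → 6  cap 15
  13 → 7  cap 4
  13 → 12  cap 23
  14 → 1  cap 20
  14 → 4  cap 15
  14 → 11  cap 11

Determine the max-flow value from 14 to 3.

augment #1: 14→1→9→3 bottleneck 7, total now 7
augment #2: 14→4→0→3 bottleneck 13, total now 20
augment #3: 14→1→9→2→3 bottleneck 8, total now 28
augment #4: 14→11→7→2→3 bottleneck 2, total now 30
augment #5: 14→1→13→7→2→3 bottleneck 4, total now 34
augment #6: 14→4→12→8→2→3 bottleneck 2, total now 36
augment #7: 14→11→12→8→2→3 bottleneck 4, total now 40
augment #8: 14→11→12→8→7→2→3 bottleneck 2, total now 42

Maximum flow value: 42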